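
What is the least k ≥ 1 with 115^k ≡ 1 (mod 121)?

55

ord(115) | φ(121) = φ(11^2) = 11·(11−1) = 110 = 2 · 5 · 11.
Divisors of 110: 1, 2, 5, 10, 11, 22, 55, 110.
Check 115^d mod 121 for each divisor in increasing order:
115^1 ≡ 115
115^2 ≡ 36
115^5 ≡ 89
115^10 ≡ 56
115^11 ≡ 27
115^22 ≡ 3
115^55 ≡ 1
Therefore the multiplicative order of 115 modulo 121 is 55.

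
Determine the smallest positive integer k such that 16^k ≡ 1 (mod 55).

By Lagrange's theorem, ord_55(16) divides φ(55) = φ(5·11) = (5−1)·(11−1) = 4·10 = 40 = 2^3 · 5.
Divisors of 40: 1, 2, 4, 5, 8, 10, 20, 40.
Test each divisor d:
16^1 ≡ 16
16^2 ≡ 36
16^4 ≡ 31
16^5 ≡ 1
So ord_55(16) = 5.

5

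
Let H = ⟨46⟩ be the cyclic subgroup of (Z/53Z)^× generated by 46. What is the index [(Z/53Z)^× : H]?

4

ord(46) | φ(53) = 53 − 1 = 52 = 2^2 · 13.
Divisors of 52: 1, 2, 4, 13, 26, 52.
Evaluate successive powers at the divisors of 52:
46^1 ≡ 46 (mod 53)
46^2 ≡ 49 (mod 53)
46^4 ≡ 16 (mod 53)
46^13 ≡ 1 (mod 53) ✓
The order of 46 is 13, so the subgroup it generates has 13 elements.
Index = |(Z/53Z)^×| / |⟨46⟩| = 52 / 13 = 4.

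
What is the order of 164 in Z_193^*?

The order of 164 must divide φ(193) = 193 − 1 = 192 = 2^6 · 3.
Divisors of 192: 1, 2, 3, 4, 6, 8, 12, 16, 24, 32, 48, 64, 96, 192.
Evaluate successive powers at the divisors of 192:
164^1 ≡ 164
164^2 ≡ 69
164^3 ≡ 122
164^4 ≡ 129
164^6 ≡ 23
164^8 ≡ 43
164^12 ≡ 143
164^16 ≡ 112
164^24 ≡ 184
164^32 ≡ 192
164^48 ≡ 81
164^64 ≡ 1
So ord_193(164) = 64.

64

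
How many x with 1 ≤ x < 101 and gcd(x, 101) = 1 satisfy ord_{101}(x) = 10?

φ(101) = 101 − 1 = 100 = 2^2 · 5^2.
(Z/101Z)^× is cyclic (|G| = 100); a cyclic group of order m has exactly φ(d) elements of each order d | m, and none otherwise.
10 = 2 · 5 divides 100, and φ(10) = 4.

4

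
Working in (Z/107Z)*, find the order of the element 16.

The order of 16 must divide φ(107) = 107 − 1 = 106 = 2 · 53.
Divisors of 106: 1, 2, 53, 106.
Test each divisor d:
16^1 ≡ 16
16^2 ≡ 42
16^53 ≡ 1
So ord_107(16) = 53.

53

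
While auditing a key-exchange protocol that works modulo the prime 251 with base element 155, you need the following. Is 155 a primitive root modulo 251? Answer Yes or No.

No

φ(251) = 251 − 1 = 250 = 2 · 5^3.
An element g generates (Z/251Z)^× iff g^(250/q) ≢ 1 (mod 251) for each prime q ∈ {2, 5}.
155^125 ≡ 1 (mod 251)  [q = 2: ≡ 1 ✗]
155^50 ≡ 219 (mod 251)  [q = 5: ≢ 1 ✓]
155^125 ≡ 1 shows ord(155) | 125, strictly less than φ(251); not a primitive root.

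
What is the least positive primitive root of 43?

φ(43) = 43 − 1 = 42 = 2 · 3 · 7.
g is a primitive root iff g^(42/q) ≢ 1 (mod 43) for each prime q ∈ {2, 3, 7}.
g = 2: 2^21 ≡ 42; 2^14 ≡ 1 — hits 1, so not a primitive root.
g = 3: 3^21 ≡ 42; 3^14 ≡ 36; 3^6 ≡ 41 — none is 1, so 3 is a primitive root.
Hence the least primitive root of 43 is 3.

3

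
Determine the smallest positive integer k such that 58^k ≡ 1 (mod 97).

96

The order of 58 must divide φ(97) = 97 − 1 = 96 = 2^5 · 3.
Divisors of 96: 1, 2, 3, 4, 6, 8, 12, 16, 24, 32, 48, 96.
Check 58^d mod 97 for each divisor in increasing order:
58^1 ≡ 58 (mod 97)
58^2 ≡ 66 (mod 97)
58^3 ≡ 45 (mod 97)
58^4 ≡ 88 (mod 97)
58^6 ≡ 85 (mod 97)
58^8 ≡ 81 (mod 97)
58^12 ≡ 47 (mod 97)
58^16 ≡ 62 (mod 97)
58^24 ≡ 75 (mod 97)
58^32 ≡ 61 (mod 97)
58^48 ≡ 96 (mod 97)
58^96 ≡ 1 (mod 97) ✓
So ord_97(58) = 96.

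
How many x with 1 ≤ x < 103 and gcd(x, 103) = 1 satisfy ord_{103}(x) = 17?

16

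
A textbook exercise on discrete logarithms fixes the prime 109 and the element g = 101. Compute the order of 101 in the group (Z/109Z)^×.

12

By Lagrange's theorem, ord_109(101) divides φ(109) = 109 − 1 = 108 = 2^2 · 3^3.
Divisors of 108: 1, 2, 3, 4, 6, 9, 12, 18, 27, 36, 54, 108.
Check 101^d mod 109 for each divisor in increasing order:
101^1 ≡ 101 (mod 109)
101^2 ≡ 64 (mod 109)
101^3 ≡ 33 (mod 109)
101^4 ≡ 63 (mod 109)
101^6 ≡ 108 (mod 109)
101^9 ≡ 76 (mod 109)
101^12 ≡ 1 (mod 109) ✓
The smallest such exponent is 12, so the order of 101 is 12.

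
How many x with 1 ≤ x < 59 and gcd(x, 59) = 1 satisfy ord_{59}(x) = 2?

φ(59) = 59 − 1 = 58 = 2 · 29.
(Z/59Z)^× is cyclic (|G| = 58); a cyclic group of order m has exactly φ(d) elements of each order d | m, and none otherwise.
2 | 58, and φ(2) = 2 − 1 = 1.

1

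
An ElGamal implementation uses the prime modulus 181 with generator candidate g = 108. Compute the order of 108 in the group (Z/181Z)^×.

18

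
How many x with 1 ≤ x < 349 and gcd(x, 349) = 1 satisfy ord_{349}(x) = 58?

φ(349) = 349 − 1 = 348 = 2^2 · 3 · 29.
In a cyclic group of order 348, there are φ(d) elements of order d for each divisor d of 348, and zero for non-divisors.
58 = 2 · 29 divides 348, and φ(58) = 28.

28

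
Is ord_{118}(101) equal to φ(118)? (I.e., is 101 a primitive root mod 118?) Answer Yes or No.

Yes

φ(118) = φ(2)·φ(59) = 1·58 = 58 = 2 · 29.
Test 101^(58/q) mod 118 for each prime factor q of 58:
101^29 ≡ 117 (mod 118)  [q = 2: ≢ 1 ✓]
101^2 ≡ 53 (mod 118)  [q = 29: ≢ 1 ✓]
None equal 1, so ord_118(101) = 58: 101 is a primitive root.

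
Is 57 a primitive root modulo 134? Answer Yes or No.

Yes

φ(134) = φ(2)·φ(67) = 1·66 = 66 = 2 · 3 · 11.
57 is a primitive root mod 134 iff 57^(φ(134)/q) ≢ 1 for every prime q | φ(134), i.e. q ∈ {2, 3, 11}.
57^33 ≡ 133 (mod 134)  [q = 2: ≢ 1 ✓]
57^22 ≡ 37 (mod 134)  [q = 3: ≢ 1 ✓]
57^6 ≡ 25 (mod 134)  [q = 11: ≢ 1 ✓]
Every test exponent gives a nontrivial residue, hence 57 generates the full group.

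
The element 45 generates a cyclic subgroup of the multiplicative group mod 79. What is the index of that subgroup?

2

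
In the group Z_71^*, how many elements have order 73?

0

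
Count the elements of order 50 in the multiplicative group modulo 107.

0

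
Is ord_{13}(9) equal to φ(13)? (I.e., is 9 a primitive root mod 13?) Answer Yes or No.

No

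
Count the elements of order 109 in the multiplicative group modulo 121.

0

φ(121) = φ(11^2) = 11·(11−1) = 110 = 2 · 5 · 11.
In a cyclic group of order 110, there are φ(d) elements of order d for each divisor d of 110, and zero for non-divisors.
Since 109 ∤ 110, the count is 0.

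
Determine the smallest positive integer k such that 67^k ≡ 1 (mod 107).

106

ord(67) | φ(107) = 107 − 1 = 106 = 2 · 53.
Divisors of 106: 1, 2, 53, 106.
Check 67^d mod 107 for each divisor in increasing order:
67^1 ≡ 67 (mod 107)
67^2 ≡ 102 (mod 107)
67^53 ≡ 106 (mod 107)
67^106 ≡ 1 (mod 107) ✓
The smallest such exponent is 106, so the order of 67 is 106.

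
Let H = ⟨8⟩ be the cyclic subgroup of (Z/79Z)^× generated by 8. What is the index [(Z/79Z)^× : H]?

ord(8) | φ(79) = 79 − 1 = 78 = 2 · 3 · 13.
Divisors of 78: 1, 2, 3, 6, 13, 26, 39, 78.
Evaluate successive powers at the divisors of 78:
8^1 ≡ 8 (mod 79)
8^2 ≡ 64 (mod 79)
8^3 ≡ 38 (mod 79)
8^6 ≡ 22 (mod 79)
8^13 ≡ 1 (mod 79) ✓
So ord_79(8) = 13, hence |⟨8⟩| = 13.
The index is φ(79) / ord(8) = 78 / 13 = 6.

6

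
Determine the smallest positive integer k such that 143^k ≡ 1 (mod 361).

342

The order of 143 must divide φ(361) = φ(19^2) = 19·(19−1) = 342 = 2 · 3^2 · 19.
Divisors of 342: 1, 2, 3, 6, 9, 18, 19, 38, 57, 114, 171, 342.
Check 143^d mod 361 for each divisor in increasing order:
143^1 ≡ 143 (mod 361)
143^2 ≡ 233 (mod 361)
143^3 ≡ 107 (mod 361)
143^6 ≡ 258 (mod 361)
143^9 ≡ 170 (mod 361)
143^18 ≡ 20 (mod 361)
143^19 ≡ 333 (mod 361)
143^38 ≡ 62 (mod 361)
143^57 ≡ 69 (mod 361)
143^114 ≡ 68 (mod 361)
143^171 ≡ 360 (mod 361)
143^342 ≡ 1 (mod 361) ✓
Hence ord(143) = 342.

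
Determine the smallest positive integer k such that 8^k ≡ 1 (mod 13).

ord(8) | φ(13) = 13 − 1 = 12 = 2^2 · 3.
Divisors of 12: 1, 2, 3, 4, 6, 12.
Test each divisor d:
8^1 ≡ 8 (mod 13)
8^2 ≡ 12 (mod 13)
8^3 ≡ 5 (mod 13)
8^4 ≡ 1 (mod 13) ✓
Hence ord(8) = 4.

4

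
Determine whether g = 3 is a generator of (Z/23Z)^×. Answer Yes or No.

φ(23) = 23 − 1 = 22 = 2 · 11.
3 is a primitive root mod 23 iff 3^(φ(23)/q) ≢ 1 for every prime q | φ(23), i.e. q ∈ {2, 11}.
3^11 ≡ 1 (mod 23)  [q = 2: ≡ 1 ✗]
3^2 ≡ 9 (mod 23)  [q = 11: ≢ 1 ✓]
The check at q = 2 fails, so 3 generates a proper subgroup.

No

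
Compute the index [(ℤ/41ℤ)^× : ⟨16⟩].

8

By Lagrange's theorem, ord_41(16) divides φ(41) = 41 − 1 = 40 = 2^3 · 5.
Divisors of 40: 1, 2, 4, 5, 8, 10, 20, 40.
Compute 16^d (mod 41) for the divisors d until we hit 1:
16^1 ≡ 16 (mod 41)
16^2 ≡ 10 (mod 41)
16^4 ≡ 18 (mod 41)
16^5 ≡ 1 (mod 41) ✓
Thus |⟨16⟩| = ord(16) = 5.
Index = |(Z/41Z)^×| / |⟨16⟩| = 40 / 5 = 8.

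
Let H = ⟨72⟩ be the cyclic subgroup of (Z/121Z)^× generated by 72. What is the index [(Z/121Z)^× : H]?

1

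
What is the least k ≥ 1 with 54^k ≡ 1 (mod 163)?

The order of 54 must divide φ(163) = 163 − 1 = 162 = 2 · 3^4.
Divisors of 162: 1, 2, 3, 6, 9, 18, 27, 54, 81, 162.
Compute 54^d (mod 163) for the divisors d until we hit 1:
54^1 ≡ 54 (mod 163)
54^2 ≡ 145 (mod 163)
54^3 ≡ 6 (mod 163)
54^6 ≡ 36 (mod 163)
54^9 ≡ 53 (mod 163)
54^18 ≡ 38 (mod 163)
54^27 ≡ 58 (mod 163)
54^54 ≡ 104 (mod 163)
54^81 ≡ 1 (mod 163) ✓
So ord_163(54) = 81.

81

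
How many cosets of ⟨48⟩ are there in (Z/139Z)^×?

3

Since 48 ∈ (Z/139Z)^×, its order divides φ(139) = 139 − 1 = 138 = 2 · 3 · 23.
Divisors of 138: 1, 2, 3, 6, 23, 46, 69, 138.
Evaluate successive powers at the divisors of 138:
48^1 ≡ 48 (mod 139)
48^2 ≡ 80 (mod 139)
48^3 ≡ 87 (mod 139)
48^6 ≡ 63 (mod 139)
48^23 ≡ 138 (mod 139)
48^46 ≡ 1 (mod 139) ✓
Thus |⟨48⟩| = ord(48) = 46.
Index = |(Z/139Z)^×| / |⟨48⟩| = 138 / 46 = 3.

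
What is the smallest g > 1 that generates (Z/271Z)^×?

φ(271) = 271 − 1 = 270 = 2 · 3^3 · 5.
Test candidates g = 2, 3, … against the prime factors q ∈ {2, 3, 5} of φ(271): g is a generator iff g^(270/q) ≢ 1 for every such q.
g = 2: 2^135 ≡ 1 — hits 1, so not a primitive root.
g = 3: 3^135 ≡ 270; 3^90 ≡ 1 — hits 1, so not a primitive root.
g = 4: 4^135 ≡ 1 — hits 1, so not a primitive root.
g = 5: 5^135 ≡ 1 — hits 1, so not a primitive root.
g = 6: 6^135 ≡ 270; 6^90 ≡ 242; 6^54 ≡ 10 — none is 1, so 6 is a primitive root.
So 6 is the smallest generator of (Z/271Z)^×.

6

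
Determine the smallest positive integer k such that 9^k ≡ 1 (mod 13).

3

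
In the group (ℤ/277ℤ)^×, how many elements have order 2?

φ(277) = 277 − 1 = 276 = 2^2 · 3 · 23.
Since (Z/277Z)^× is cyclic of order 276, the number of elements of order d is φ(d) when d | 276 and 0 otherwise.
2 | 276, and φ(2) = 2 − 1 = 1.

1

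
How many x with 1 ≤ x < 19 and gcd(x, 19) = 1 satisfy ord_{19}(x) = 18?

6

φ(19) = 19 − 1 = 18 = 2 · 3^2.
(Z/19Z)^× is cyclic (|G| = 18); a cyclic group of order m has exactly φ(d) elements of each order d | m, and none otherwise.
18 = 2 · 3^2 divides 18, and φ(18) = 6.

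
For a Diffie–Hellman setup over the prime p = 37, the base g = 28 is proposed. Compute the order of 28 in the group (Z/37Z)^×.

18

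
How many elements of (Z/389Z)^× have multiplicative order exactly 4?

2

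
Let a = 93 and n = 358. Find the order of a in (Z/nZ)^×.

89

ord(93) | φ(358) = φ(2)·φ(179) = 1·178 = 178 = 2 · 89.
Divisors of 178: 1, 2, 89, 178.
Evaluate successive powers at the divisors of 178:
93^1 ≡ 93
93^2 ≡ 57
93^89 ≡ 1
Therefore the multiplicative order of 93 modulo 358 is 89.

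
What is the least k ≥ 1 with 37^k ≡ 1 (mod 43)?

6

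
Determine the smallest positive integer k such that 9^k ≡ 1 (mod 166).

41

ord(9) | φ(166) = φ(2)·φ(83) = 1·82 = 82 = 2 · 41.
Divisors of 82: 1, 2, 41, 82.
Evaluate successive powers at the divisors of 82:
9^1 ≡ 9 (mod 166)
9^2 ≡ 81 (mod 166)
9^41 ≡ 1 (mod 166) ✓
Hence ord(9) = 41.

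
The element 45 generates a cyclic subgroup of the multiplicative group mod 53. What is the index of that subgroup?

1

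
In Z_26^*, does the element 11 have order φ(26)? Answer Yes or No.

Yes

φ(26) = φ(2)·φ(13) = 1·12 = 12 = 2^2 · 3.
It suffices to check that the order of 11 is not a proper divisor of 12: compute 11^(12/q) for q ∈ {2, 3}.
11^6 ≡ 25 (mod 26)  [q = 2: ≢ 1 ✓]
11^4 ≡ 3 (mod 26)  [q = 3: ≢ 1 ✓]
All checks pass, so 11 has order 12 and is a primitive root modulo 26.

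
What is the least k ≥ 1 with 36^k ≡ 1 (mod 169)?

ord(36) | φ(169) = φ(13^2) = 13·(13−1) = 156 = 2^2 · 3 · 13.
Divisors of 156: 1, 2, 3, 4, 6, 12, 13, 26, 39, 52, 78, 156.
Compute 36^d (mod 169) for the divisors d until we hit 1:
36^1 ≡ 36 (mod 169)
36^2 ≡ 113 (mod 169)
36^3 ≡ 12 (mod 169)
36^4 ≡ 94 (mod 169)
36^6 ≡ 144 (mod 169)
36^12 ≡ 118 (mod 169)
36^13 ≡ 23 (mod 169)
36^26 ≡ 22 (mod 169)
36^39 ≡ 168 (mod 169)
36^52 ≡ 146 (mod 169)
36^78 ≡ 1 (mod 169) ✓
The smallest such exponent is 78, so the order of 36 is 78.

78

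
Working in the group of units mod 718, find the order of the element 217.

By Lagrange's theorem, ord_718(217) divides φ(718) = φ(2)·φ(359) = 1·358 = 358 = 2 · 179.
Divisors of 358: 1, 2, 179, 358.
Check 217^d mod 718 for each divisor in increasing order:
217^1 ≡ 217
217^2 ≡ 419
217^179 ≡ 1
Hence ord(217) = 179.

179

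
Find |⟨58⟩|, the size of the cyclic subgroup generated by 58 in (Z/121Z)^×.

55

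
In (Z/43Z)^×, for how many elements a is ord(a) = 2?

φ(43) = 43 − 1 = 42 = 2 · 3 · 7.
Since (Z/43Z)^× is cyclic of order 42, the number of elements of order d is φ(d) when d | 42 and 0 otherwise.
2 | 42, and φ(2) = 2 − 1 = 1.

1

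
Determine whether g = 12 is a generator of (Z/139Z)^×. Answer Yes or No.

Yes

φ(139) = 139 − 1 = 138 = 2 · 3 · 23.
Test 12^(138/q) mod 139 for each prime factor q of 138:
12^69 ≡ 138 (mod 139)  [q = 2: ≢ 1 ✓]
12^46 ≡ 96 (mod 139)  [q = 3: ≢ 1 ✓]
12^6 ≡ 125 (mod 139)  [q = 23: ≢ 1 ✓]
Every test exponent gives a nontrivial residue, hence 12 generates the full group.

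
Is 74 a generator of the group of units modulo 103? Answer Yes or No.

φ(103) = 103 − 1 = 102 = 2 · 3 · 17.
An element g generates (Z/103Z)^× iff g^(102/q) ≢ 1 (mod 103) for each prime q ∈ {2, 3, 17}.
74^51 ≡ 102 (mod 103)  [q = 2: ≢ 1 ✓]
74^34 ≡ 46 (mod 103)  [q = 3: ≢ 1 ✓]
74^6 ≡ 72 (mod 103)  [q = 17: ≢ 1 ✓]
Every test exponent gives a nontrivial residue, hence 74 generates the full group.

Yes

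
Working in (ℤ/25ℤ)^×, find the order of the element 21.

By Lagrange's theorem, ord_25(21) divides φ(25) = φ(5^2) = 5·(5−1) = 20 = 2^2 · 5.
Divisors of 20: 1, 2, 4, 5, 10, 20.
Test each divisor d:
21^1 ≡ 21 (mod 25)
21^2 ≡ 16 (mod 25)
21^4 ≡ 6 (mod 25)
21^5 ≡ 1 (mod 25) ✓
Therefore the multiplicative order of 21 modulo 25 is 5.

5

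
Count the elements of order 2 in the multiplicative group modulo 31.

φ(31) = 31 − 1 = 30 = 2 · 3 · 5.
(Z/31Z)^× is cyclic (|G| = 30); a cyclic group of order m has exactly φ(d) elements of each order d | m, and none otherwise.
2 | 30, and φ(2) = 2 − 1 = 1.

1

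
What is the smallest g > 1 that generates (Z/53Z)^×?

2

φ(53) = 53 − 1 = 52 = 2^2 · 13.
g is a primitive root iff g^(52/q) ≢ 1 (mod 53) for each prime q ∈ {2, 13}.
g = 2: 2^26 ≡ 52; 2^4 ≡ 16 — none is 1, so 2 is a primitive root.
The smallest primitive root modulo 53 is 2.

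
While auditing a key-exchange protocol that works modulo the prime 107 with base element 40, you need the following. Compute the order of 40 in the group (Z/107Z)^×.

53

The order of 40 must divide φ(107) = 107 − 1 = 106 = 2 · 53.
Divisors of 106: 1, 2, 53, 106.
Check 40^d mod 107 for each divisor in increasing order:
40^1 ≡ 40
40^2 ≡ 102
40^53 ≡ 1
The smallest such exponent is 53, so the order of 40 is 53.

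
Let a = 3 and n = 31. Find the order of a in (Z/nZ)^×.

30

By Lagrange's theorem, ord_31(3) divides φ(31) = 31 − 1 = 30 = 2 · 3 · 5.
Divisors of 30: 1, 2, 3, 5, 6, 10, 15, 30.
Check 3^d mod 31 for each divisor in increasing order:
3^1 ≡ 3 (mod 31)
3^2 ≡ 9 (mod 31)
3^3 ≡ 27 (mod 31)
3^5 ≡ 26 (mod 31)
3^6 ≡ 16 (mod 31)
3^10 ≡ 25 (mod 31)
3^15 ≡ 30 (mod 31)
3^30 ≡ 1 (mod 31) ✓
The smallest such exponent is 30, so the order of 3 is 30.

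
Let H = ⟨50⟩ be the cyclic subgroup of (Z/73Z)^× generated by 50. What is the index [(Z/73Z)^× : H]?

ord(50) | φ(73) = 73 − 1 = 72 = 2^3 · 3^2.
Divisors of 72: 1, 2, 3, 4, 6, 8, 9, 12, 18, 24, 36, 72.
Compute 50^d (mod 73) for the divisors d until we hit 1:
50^1 ≡ 50 (mod 73)
50^2 ≡ 18 (mod 73)
50^3 ≡ 24 (mod 73)
50^4 ≡ 32 (mod 73)
50^6 ≡ 65 (mod 73)
50^8 ≡ 2 (mod 73)
50^9 ≡ 27 (mod 73)
50^12 ≡ 64 (mod 73)
50^18 ≡ 72 (mod 73)
50^24 ≡ 8 (mod 73)
50^36 ≡ 1 (mod 73) ✓
The order of 50 is 36, so the subgroup it generates has 36 elements.
Index = |(Z/73Z)^×| / |⟨50⟩| = 72 / 36 = 2.

2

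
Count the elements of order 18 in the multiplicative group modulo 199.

6

φ(199) = 199 − 1 = 198 = 2 · 3^2 · 11.
In a cyclic group of order 198, there are φ(d) elements of order d for each divisor d of 198, and zero for non-divisors.
18 = 2 · 3^2 divides 198, and φ(18) = 6.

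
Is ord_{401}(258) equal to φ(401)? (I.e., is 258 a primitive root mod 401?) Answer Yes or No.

Yes

φ(401) = 401 − 1 = 400 = 2^4 · 5^2.
258 is a primitive root mod 401 iff 258^(φ(401)/q) ≢ 1 for every prime q | φ(401), i.e. q ∈ {2, 5}.
258^200 ≡ 400 (mod 401)  [q = 2: ≢ 1 ✓]
258^80 ≡ 318 (mod 401)  [q = 5: ≢ 1 ✓]
All checks pass, so 258 has order 400 and is a primitive root modulo 401.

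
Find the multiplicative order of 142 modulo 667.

308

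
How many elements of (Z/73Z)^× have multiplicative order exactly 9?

6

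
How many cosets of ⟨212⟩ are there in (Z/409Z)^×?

4

ord(212) | φ(409) = 409 − 1 = 408 = 2^3 · 3 · 17.
Divisors of 408: 1, 2, 3, 4, 6, 8, 12, 17, 24, 34, 51, 68, 102, 136, 204, 408.
Check 212^d mod 409 for each divisor in increasing order:
212^1 ≡ 212 (mod 409)
212^2 ≡ 363 (mod 409)
212^3 ≡ 64 (mod 409)
212^4 ≡ 71 (mod 409)
212^6 ≡ 6 (mod 409)
212^8 ≡ 133 (mod 409)
212^12 ≡ 36 (mod 409)
212^17 ≡ 356 (mod 409)
212^24 ≡ 69 (mod 409)
212^34 ≡ 355 (mod 409)
212^51 ≡ 408 (mod 409)
212^68 ≡ 53 (mod 409)
212^102 ≡ 1 (mod 409) ✓
So ord_409(212) = 102, hence |⟨212⟩| = 102.
Index = |(Z/409Z)^×| / |⟨212⟩| = 408 / 102 = 4.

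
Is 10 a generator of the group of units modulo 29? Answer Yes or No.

Yes

φ(29) = 29 − 1 = 28 = 2^2 · 7.
It suffices to check that the order of 10 is not a proper divisor of 28: compute 10^(28/q) for q ∈ {2, 7}.
10^14 ≡ 28 (mod 29)  [q = 2: ≢ 1 ✓]
10^4 ≡ 24 (mod 29)  [q = 7: ≢ 1 ✓]
Every test exponent gives a nontrivial residue, hence 10 generates the full group.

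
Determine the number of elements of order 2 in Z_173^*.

φ(173) = 173 − 1 = 172 = 2^2 · 43.
(Z/173Z)^× is cyclic (|G| = 172); a cyclic group of order m has exactly φ(d) elements of each order d | m, and none otherwise.
2 | 172, and φ(2) = 2 − 1 = 1.

1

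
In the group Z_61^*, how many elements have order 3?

φ(61) = 61 − 1 = 60 = 2^2 · 3 · 5.
In a cyclic group of order 60, there are φ(d) elements of order d for each divisor d of 60, and zero for non-divisors.
3 | 60, and φ(3) = 3 − 1 = 2.

2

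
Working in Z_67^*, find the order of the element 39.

ord(39) | φ(67) = 67 − 1 = 66 = 2 · 3 · 11.
Divisors of 66: 1, 2, 3, 6, 11, 22, 33, 66.
Evaluate successive powers at the divisors of 66:
39^1 ≡ 39 (mod 67)
39^2 ≡ 47 (mod 67)
39^3 ≡ 24 (mod 67)
39^6 ≡ 40 (mod 67)
39^11 ≡ 29 (mod 67)
39^22 ≡ 37 (mod 67)
39^33 ≡ 1 (mod 67) ✓
The smallest such exponent is 33, so the order of 39 is 33.

33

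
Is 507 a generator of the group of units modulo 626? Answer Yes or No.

φ(626) = φ(2)·φ(313) = 1·312 = 312 = 2^3 · 3 · 13.
An element g generates (Z/626Z)^× iff g^(312/q) ≢ 1 (mod 626) for each prime q ∈ {2, 3, 13}.
507^156 ≡ 1 (mod 626)  [q = 2: ≡ 1 ✗]
507^104 ≡ 527 (mod 626)  [q = 3: ≢ 1 ✓]
507^24 ≡ 357 (mod 626)  [q = 13: ≢ 1 ✓]
The check at q = 2 fails, so 507 generates a proper subgroup.

No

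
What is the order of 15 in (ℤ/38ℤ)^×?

18

By Lagrange's theorem, ord_38(15) divides φ(38) = φ(2)·φ(19) = 1·18 = 18 = 2 · 3^2.
Divisors of 18: 1, 2, 3, 6, 9, 18.
Check 15^d mod 38 for each divisor in increasing order:
15^1 ≡ 15
15^2 ≡ 35
15^3 ≡ 31
15^6 ≡ 11
15^9 ≡ 37
15^18 ≡ 1
Hence ord(15) = 18.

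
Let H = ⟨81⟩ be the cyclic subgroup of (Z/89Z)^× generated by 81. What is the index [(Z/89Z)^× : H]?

4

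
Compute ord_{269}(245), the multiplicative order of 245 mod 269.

134

Since 245 ∈ (Z/269Z)^×, its order divides φ(269) = 269 − 1 = 268 = 2^2 · 67.
Divisors of 268: 1, 2, 4, 67, 134, 268.
Evaluate successive powers at the divisors of 268:
245^1 ≡ 245
245^2 ≡ 38
245^4 ≡ 99
245^67 ≡ 268
245^134 ≡ 1
Therefore the multiplicative order of 245 modulo 269 is 134.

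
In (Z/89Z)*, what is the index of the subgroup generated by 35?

By Lagrange's theorem, ord_89(35) divides φ(89) = 89 − 1 = 88 = 2^3 · 11.
Divisors of 88: 1, 2, 4, 8, 11, 22, 44, 88.
Check 35^d mod 89 for each divisor in increasing order:
35^1 ≡ 35
35^2 ≡ 68
35^4 ≡ 85
35^8 ≡ 16
35^11 ≡ 77
35^22 ≡ 55
35^44 ≡ 88
35^88 ≡ 1
So ord_89(35) = 88, hence |⟨35⟩| = 88.
[(Z/89Z)^× : ⟨35⟩] = 88/88 = 1.

1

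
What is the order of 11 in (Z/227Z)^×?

ord(11) | φ(227) = 227 − 1 = 226 = 2 · 113.
Divisors of 226: 1, 2, 113, 226.
Test each divisor d:
11^1 ≡ 11 (mod 227)
11^2 ≡ 121 (mod 227)
11^113 ≡ 1 (mod 227) ✓
Therefore the multiplicative order of 11 modulo 227 is 113.

113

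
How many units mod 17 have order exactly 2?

1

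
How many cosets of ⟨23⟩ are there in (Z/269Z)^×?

4

The order of 23 must divide φ(269) = 269 − 1 = 268 = 2^2 · 67.
Divisors of 268: 1, 2, 4, 67, 134, 268.
Check 23^d mod 269 for each divisor in increasing order:
23^1 ≡ 23 (mod 269)
23^2 ≡ 260 (mod 269)
23^4 ≡ 81 (mod 269)
23^67 ≡ 1 (mod 269) ✓
The order of 23 is 67, so the subgroup it generates has 67 elements.
Index = |(Z/269Z)^×| / |⟨23⟩| = 268 / 67 = 4.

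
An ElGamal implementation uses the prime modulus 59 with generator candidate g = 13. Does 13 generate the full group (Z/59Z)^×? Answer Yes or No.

φ(59) = 59 − 1 = 58 = 2 · 29.
An element g generates (Z/59Z)^× iff g^(58/q) ≢ 1 (mod 59) for each prime q ∈ {2, 29}.
13^29 ≡ 58 (mod 59)  [q = 2: ≢ 1 ✓]
13^2 ≡ 51 (mod 59)  [q = 29: ≢ 1 ✓]
All checks pass, so 13 has order 58 and is a primitive root modulo 59.

Yes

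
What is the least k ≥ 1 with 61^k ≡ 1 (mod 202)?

The order of 61 must divide φ(202) = φ(2)·φ(101) = 1·100 = 100 = 2^2 · 5^2.
Divisors of 100: 1, 2, 4, 5, 10, 20, 25, 50, 100.
Evaluate successive powers at the divisors of 100:
61^1 ≡ 61 (mod 202)
61^2 ≡ 85 (mod 202)
61^4 ≡ 155 (mod 202)
61^5 ≡ 163 (mod 202)
61^10 ≡ 107 (mod 202)
61^20 ≡ 137 (mod 202)
61^25 ≡ 111 (mod 202)
61^50 ≡ 201 (mod 202)
61^100 ≡ 1 (mod 202) ✓
Therefore the multiplicative order of 61 modulo 202 is 100.

100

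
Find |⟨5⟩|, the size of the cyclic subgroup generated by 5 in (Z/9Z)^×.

By Lagrange's theorem, ord_9(5) divides φ(9) = φ(3^2) = 3·(3−1) = 6 = 2 · 3.
Divisors of 6: 1, 2, 3, 6.
Evaluate successive powers at the divisors of 6:
5^1 ≡ 5 (mod 9)
5^2 ≡ 7 (mod 9)
5^3 ≡ 8 (mod 9)
5^6 ≡ 1 (mod 9) ✓
The smallest such exponent is 6, so the order of 5 is 6.

6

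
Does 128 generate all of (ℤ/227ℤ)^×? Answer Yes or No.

Yes

φ(227) = 227 − 1 = 226 = 2 · 113.
128 is a primitive root mod 227 iff 128^(φ(227)/q) ≢ 1 for every prime q | φ(227), i.e. q ∈ {2, 113}.
128^113 ≡ 226 (mod 227)  [q = 2: ≢ 1 ✓]
128^2 ≡ 40 (mod 227)  [q = 113: ≢ 1 ✓]
Every test exponent gives a nontrivial residue, hence 128 generates the full group.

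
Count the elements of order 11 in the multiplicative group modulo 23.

10

φ(23) = 23 − 1 = 22 = 2 · 11.
(Z/23Z)^× is cyclic (|G| = 22); a cyclic group of order m has exactly φ(d) elements of each order d | m, and none otherwise.
11 | 22, and φ(11) = 11 − 1 = 10.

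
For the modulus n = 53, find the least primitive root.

2

φ(53) = 53 − 1 = 52 = 2^2 · 13.
g is a primitive root iff g^(52/q) ≢ 1 (mod 53) for each prime q ∈ {2, 13}.
g = 2: 2^26 ≡ 52; 2^4 ≡ 16 — none is 1, so 2 is a primitive root.
The smallest primitive root modulo 53 is 2.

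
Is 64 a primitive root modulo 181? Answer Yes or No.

No

φ(181) = 181 − 1 = 180 = 2^2 · 3^2 · 5.
It suffices to check that the order of 64 is not a proper divisor of 180: compute 64^(180/q) for q ∈ {2, 3, 5}.
64^90 ≡ 1 (mod 181)  [q = 2: ≡ 1 ✗]
64^60 ≡ 1 (mod 181)  [q = 3: ≡ 1 ✗]
64^36 ≡ 59 (mod 181)  [q = 5: ≢ 1 ✓]
64^90 ≡ 1 shows ord(64) | 90, strictly less than φ(181); not a primitive root.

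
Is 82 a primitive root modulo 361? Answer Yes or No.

No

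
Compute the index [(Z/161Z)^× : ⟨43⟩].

ord(43) | φ(161) = φ(7·23) = (7−1)·(23−1) = 6·22 = 132 = 2^2 · 3 · 11.
Divisors of 132: 1, 2, 3, 4, 6, 11, 12, 22, 33, 44, 66, 132.
Check 43^d mod 161 for each divisor in increasing order:
43^1 ≡ 43 (mod 161)
43^2 ≡ 78 (mod 161)
43^3 ≡ 134 (mod 161)
43^4 ≡ 127 (mod 161)
43^6 ≡ 85 (mod 161)
43^11 ≡ 22 (mod 161)
43^12 ≡ 141 (mod 161)
43^22 ≡ 1 (mod 161) ✓
So ord_161(43) = 22, hence |⟨43⟩| = 22.
[(Z/161Z)^× : ⟨43⟩] = 132/22 = 6.

6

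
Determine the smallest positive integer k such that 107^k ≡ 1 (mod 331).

By Lagrange's theorem, ord_331(107) divides φ(331) = 331 − 1 = 330 = 2 · 3 · 5 · 11.
Divisors of 330: 1, 2, 3, 5, 6, 10, 11, 15, 22, 30, 33, 55, 66, 110, 165, 330.
Test each divisor d:
107^1 ≡ 107 (mod 331)
107^2 ≡ 195 (mod 331)
107^3 ≡ 12 (mod 331)
107^5 ≡ 23 (mod 331)
107^6 ≡ 144 (mod 331)
107^10 ≡ 198 (mod 331)
107^11 ≡ 2 (mod 331)
107^15 ≡ 251 (mod 331)
107^22 ≡ 4 (mod 331)
107^30 ≡ 111 (mod 331)
107^33 ≡ 8 (mod 331)
107^55 ≡ 32 (mod 331)
107^66 ≡ 64 (mod 331)
107^110 ≡ 31 (mod 331)
107^165 ≡ 330 (mod 331)
107^330 ≡ 1 (mod 331) ✓
So ord_331(107) = 330.

330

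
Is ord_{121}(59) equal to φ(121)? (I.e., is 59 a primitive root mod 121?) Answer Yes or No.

No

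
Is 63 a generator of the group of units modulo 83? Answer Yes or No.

φ(83) = 83 − 1 = 82 = 2 · 41.
63 is a primitive root mod 83 iff 63^(φ(83)/q) ≢ 1 for every prime q | φ(83), i.e. q ∈ {2, 41}.
63^41 ≡ 1 (mod 83)  [q = 2: ≡ 1 ✗]
63^2 ≡ 68 (mod 83)  [q = 41: ≢ 1 ✓]
63^41 ≡ 1 shows ord(63) | 41, strictly less than φ(83); not a primitive root.

No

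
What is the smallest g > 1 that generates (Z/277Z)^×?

φ(277) = 277 − 1 = 276 = 2^2 · 3 · 23.
g is a primitive root iff g^(276/q) ≢ 1 (mod 277) for each prime q ∈ {2, 3, 23}.
g = 2: 2^138 ≡ 276; 2^92 ≡ 1 — hits 1, so not a primitive root.
g = 3: 3^138 ≡ 1 — hits 1, so not a primitive root.
g = 4: 4^138 ≡ 1 — hits 1, so not a primitive root.
g = 5: 5^138 ≡ 276; 5^92 ≡ 116; 5^12 ≡ 27 — none is 1, so 5 is a primitive root.
The smallest primitive root modulo 277 is 5.

5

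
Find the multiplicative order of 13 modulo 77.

10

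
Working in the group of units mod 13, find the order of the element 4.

6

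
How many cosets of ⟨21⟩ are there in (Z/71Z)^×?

1

ord(21) | φ(71) = 71 − 1 = 70 = 2 · 5 · 7.
Divisors of 70: 1, 2, 5, 7, 10, 14, 35, 70.
Compute 21^d (mod 71) for the divisors d until we hit 1:
21^1 ≡ 21
21^2 ≡ 15
21^5 ≡ 39
21^7 ≡ 17
21^10 ≡ 30
21^14 ≡ 5
21^35 ≡ 70
21^70 ≡ 1
So ord_71(21) = 70, hence |⟨21⟩| = 70.
[(Z/71Z)^× : ⟨21⟩] = 70/70 = 1.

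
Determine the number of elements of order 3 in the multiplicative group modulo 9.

φ(9) = φ(3^2) = 3·(3−1) = 6 = 2 · 3.
(Z/9Z)^× is cyclic (|G| = 6); a cyclic group of order m has exactly φ(d) elements of each order d | m, and none otherwise.
3 | 6, and φ(3) = 3 − 1 = 2.

2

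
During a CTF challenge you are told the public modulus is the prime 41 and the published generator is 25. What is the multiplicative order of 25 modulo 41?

Since 25 ∈ (Z/41Z)^×, its order divides φ(41) = 41 − 1 = 40 = 2^3 · 5.
Divisors of 40: 1, 2, 4, 5, 8, 10, 20, 40.
Check 25^d mod 41 for each divisor in increasing order:
25^1 ≡ 25
25^2 ≡ 10
25^4 ≡ 18
25^5 ≡ 40
25^8 ≡ 37
25^10 ≡ 1
The smallest such exponent is 10, so the order of 25 is 10.

10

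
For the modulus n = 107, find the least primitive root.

φ(107) = 107 − 1 = 106 = 2 · 53.
Test candidates g = 2, 3, … against the prime factors q ∈ {2, 53} of φ(107): g is a generator iff g^(106/q) ≢ 1 for every such q.
g = 2: 2^53 ≡ 106; 2^2 ≡ 4 — none is 1, so 2 is a primitive root.
Hence the least primitive root of 107 is 2.

2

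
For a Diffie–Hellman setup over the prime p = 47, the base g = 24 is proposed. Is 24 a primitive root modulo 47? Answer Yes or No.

φ(47) = 47 − 1 = 46 = 2 · 23.
An element g generates (Z/47Z)^× iff g^(46/q) ≢ 1 (mod 47) for each prime q ∈ {2, 23}.
24^23 ≡ 1 (mod 47)  [q = 2: ≡ 1 ✗]
24^2 ≡ 12 (mod 47)  [q = 23: ≢ 1 ✓]
The check at q = 2 fails, so 24 generates a proper subgroup.

No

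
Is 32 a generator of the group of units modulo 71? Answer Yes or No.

φ(71) = 71 − 1 = 70 = 2 · 5 · 7.
32 is a primitive root mod 71 iff 32^(φ(71)/q) ≢ 1 for every prime q | φ(71), i.e. q ∈ {2, 5, 7}.
32^35 ≡ 1 (mod 71)  [q = 2: ≡ 1 ✗]
32^14 ≡ 1 (mod 71)  [q = 5: ≡ 1 ✗]
32^10 ≡ 37 (mod 71)  [q = 7: ≢ 1 ✓]
32^35 ≡ 1 shows ord(32) | 35, strictly less than φ(71); not a primitive root.

No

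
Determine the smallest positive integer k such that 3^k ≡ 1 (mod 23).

By Lagrange's theorem, ord_23(3) divides φ(23) = 23 − 1 = 22 = 2 · 11.
Divisors of 22: 1, 2, 11, 22.
Compute 3^d (mod 23) for the divisors d until we hit 1:
3^1 ≡ 3 (mod 23)
3^2 ≡ 9 (mod 23)
3^11 ≡ 1 (mod 23) ✓
The smallest such exponent is 11, so the order of 3 is 11.

11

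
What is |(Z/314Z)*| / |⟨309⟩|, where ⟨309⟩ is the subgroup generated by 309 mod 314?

The order of 309 must divide φ(314) = φ(2)·φ(157) = 1·156 = 156 = 2^2 · 3 · 13.
Divisors of 156: 1, 2, 3, 4, 6, 12, 13, 26, 39, 52, 78, 156.
Evaluate successive powers at the divisors of 156:
309^1 ≡ 309 (mod 314)
309^2 ≡ 25 (mod 314)
309^3 ≡ 189 (mod 314)
309^4 ≡ 311 (mod 314)
309^6 ≡ 239 (mod 314)
309^12 ≡ 287 (mod 314)
309^13 ≡ 135 (mod 314)
309^26 ≡ 13 (mod 314)
309^39 ≡ 185 (mod 314)
309^52 ≡ 169 (mod 314)
309^78 ≡ 313 (mod 314)
309^156 ≡ 1 (mod 314) ✓
The order of 309 is 156, so the subgroup it generates has 156 elements.
The index is φ(314) / ord(309) = 156 / 156 = 1.

1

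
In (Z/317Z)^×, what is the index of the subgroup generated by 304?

By Lagrange's theorem, ord_317(304) divides φ(317) = 317 − 1 = 316 = 2^2 · 79.
Divisors of 316: 1, 2, 4, 79, 158, 316.
Evaluate successive powers at the divisors of 316:
304^1 ≡ 304
304^2 ≡ 169
304^4 ≡ 31
304^79 ≡ 114
304^158 ≡ 316
304^316 ≡ 1
The order of 304 is 316, so the subgroup it generates has 316 elements.
Index = |(Z/317Z)^×| / |⟨304⟩| = 316 / 316 = 1.

1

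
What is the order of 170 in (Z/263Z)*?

262

By Lagrange's theorem, ord_263(170) divides φ(263) = 263 − 1 = 262 = 2 · 131.
Divisors of 262: 1, 2, 131, 262.
Evaluate successive powers at the divisors of 262:
170^1 ≡ 170
170^2 ≡ 233
170^131 ≡ 262
170^262 ≡ 1
So ord_263(170) = 262.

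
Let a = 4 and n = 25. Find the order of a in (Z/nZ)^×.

10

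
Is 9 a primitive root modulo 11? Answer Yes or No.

No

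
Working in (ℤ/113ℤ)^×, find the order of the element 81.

ord(81) | φ(113) = 113 − 1 = 112 = 2^4 · 7.
Divisors of 112: 1, 2, 4, 7, 8, 14, 16, 28, 56, 112.
Check 81^d mod 113 for each divisor in increasing order:
81^1 ≡ 81
81^2 ≡ 7
81^4 ≡ 49
81^7 ≡ 98
81^8 ≡ 28
81^14 ≡ 112
81^16 ≡ 106
81^28 ≡ 1
Therefore the multiplicative order of 81 modulo 113 is 28.

28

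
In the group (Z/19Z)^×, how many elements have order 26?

0

φ(19) = 19 − 1 = 18 = 2 · 3^2.
In a cyclic group of order 18, there are φ(d) elements of order d for each divisor d of 18, and zero for non-divisors.
Here 18 is not a multiple of 26, so there are no elements of order 26.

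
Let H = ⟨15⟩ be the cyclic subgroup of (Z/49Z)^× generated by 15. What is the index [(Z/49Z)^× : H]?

6

The order of 15 must divide φ(49) = φ(7^2) = 7·(7−1) = 42 = 2 · 3 · 7.
Divisors of 42: 1, 2, 3, 6, 7, 14, 21, 42.
Evaluate successive powers at the divisors of 42:
15^1 ≡ 15 (mod 49)
15^2 ≡ 29 (mod 49)
15^3 ≡ 43 (mod 49)
15^6 ≡ 36 (mod 49)
15^7 ≡ 1 (mod 49) ✓
Thus |⟨15⟩| = ord(15) = 7.
Index = |(Z/49Z)^×| / |⟨15⟩| = 42 / 7 = 6.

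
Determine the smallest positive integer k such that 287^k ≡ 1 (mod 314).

13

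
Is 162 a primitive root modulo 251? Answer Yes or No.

φ(251) = 251 − 1 = 250 = 2 · 5^3.
162 is a primitive root mod 251 iff 162^(φ(251)/q) ≢ 1 for every prime q | φ(251), i.e. q ∈ {2, 5}.
162^125 ≡ 250 (mod 251)  [q = 2: ≢ 1 ✓]
162^50 ≡ 149 (mod 251)  [q = 5: ≢ 1 ✓]
Every test exponent gives a nontrivial residue, hence 162 generates the full group.

Yes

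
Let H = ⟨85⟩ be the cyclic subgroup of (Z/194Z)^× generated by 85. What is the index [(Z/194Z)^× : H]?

6

Since 85 ∈ (Z/194Z)^×, its order divides φ(194) = φ(2)·φ(97) = 1·96 = 96 = 2^5 · 3.
Divisors of 96: 1, 2, 3, 4, 6, 8, 12, 16, 24, 32, 48, 96.
Check 85^d mod 194 for each divisor in increasing order:
85^1 ≡ 85 (mod 194)
85^2 ≡ 47 (mod 194)
85^3 ≡ 115 (mod 194)
85^4 ≡ 75 (mod 194)
85^6 ≡ 33 (mod 194)
85^8 ≡ 193 (mod 194)
85^12 ≡ 119 (mod 194)
85^16 ≡ 1 (mod 194) ✓
So ord_194(85) = 16, hence |⟨85⟩| = 16.
Index = |(Z/194Z)^×| / |⟨85⟩| = 96 / 16 = 6.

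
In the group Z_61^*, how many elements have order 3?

2

φ(61) = 61 − 1 = 60 = 2^2 · 3 · 5.
Since (Z/61Z)^× is cyclic of order 60, the number of elements of order d is φ(d) when d | 60 and 0 otherwise.
3 | 60, and φ(3) = 3 − 1 = 2.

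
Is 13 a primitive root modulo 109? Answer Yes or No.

Yes

φ(109) = 109 − 1 = 108 = 2^2 · 3^3.
An element g generates (Z/109Z)^× iff g^(108/q) ≢ 1 (mod 109) for each prime q ∈ {2, 3}.
13^54 ≡ 108 (mod 109)  [q = 2: ≢ 1 ✓]
13^36 ≡ 63 (mod 109)  [q = 3: ≢ 1 ✓]
None equal 1, so ord_109(13) = 108: 13 is a primitive root.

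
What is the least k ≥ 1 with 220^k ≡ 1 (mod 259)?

The order of 220 must divide φ(259) = φ(7·37) = (7−1)·(37−1) = 6·36 = 216 = 2^3 · 3^3.
Divisors of 216: 1, 2, 3, 4, 6, 8, 9, 12, 18, 24, 27, 36, 54, 72, 108, 216.
Test each divisor d:
220^1 ≡ 220 (mod 259)
220^2 ≡ 226 (mod 259)
220^3 ≡ 251 (mod 259)
220^4 ≡ 53 (mod 259)
220^6 ≡ 64 (mod 259)
220^8 ≡ 219 (mod 259)
220^9 ≡ 6 (mod 259)
220^12 ≡ 211 (mod 259)
220^18 ≡ 36 (mod 259)
220^24 ≡ 232 (mod 259)
220^27 ≡ 216 (mod 259)
220^36 ≡ 1 (mod 259) ✓
So ord_259(220) = 36.

36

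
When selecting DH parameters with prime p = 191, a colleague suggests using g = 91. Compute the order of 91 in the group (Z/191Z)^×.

ord(91) | φ(191) = 191 − 1 = 190 = 2 · 5 · 19.
Divisors of 190: 1, 2, 5, 10, 19, 38, 95, 190.
Check 91^d mod 191 for each divisor in increasing order:
91^1 ≡ 91 (mod 191)
91^2 ≡ 68 (mod 191)
91^5 ≡ 11 (mod 191)
91^10 ≡ 121 (mod 191)
91^19 ≡ 142 (mod 191)
91^38 ≡ 109 (mod 191)
91^95 ≡ 190 (mod 191)
91^190 ≡ 1 (mod 191) ✓
Hence ord(91) = 190.

190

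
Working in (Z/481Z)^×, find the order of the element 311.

ord(311) | φ(481) = φ(13·37) = (13−1)·(37−1) = 12·36 = 432 = 2^4 · 3^3.
Divisors of 432: 1, 2, 3, 4, 6, 8, 9, 12, 16, 18, 24, 27, 36, 48, 54, 72, 108, 144, 216, 432.
Test each divisor d:
311^1 ≡ 311 (mod 481)
311^2 ≡ 40 (mod 481)
311^3 ≡ 415 (mod 481)
311^4 ≡ 157 (mod 481)
311^6 ≡ 27 (mod 481)
311^8 ≡ 118 (mod 481)
311^9 ≡ 142 (mod 481)
311^12 ≡ 248 (mod 481)
311^16 ≡ 456 (mod 481)
311^18 ≡ 443 (mod 481)
311^24 ≡ 417 (mod 481)
311^27 ≡ 376 (mod 481)
311^36 ≡ 1 (mod 481) ✓
So ord_481(311) = 36.

36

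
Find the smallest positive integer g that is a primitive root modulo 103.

φ(103) = 103 − 1 = 102 = 2 · 3 · 17.
Test candidates g = 2, 3, … against the prime factors q ∈ {2, 3, 17} of φ(103): g is a generator iff g^(102/q) ≢ 1 for every such q.
g = 2: 2^51 ≡ 1 — hits 1, so not a primitive root.
g = 3: 3^51 ≡ 102; 3^34 ≡ 1 — hits 1, so not a primitive root.
g = 4: 4^51 ≡ 1 — hits 1, so not a primitive root.
g = 5: 5^51 ≡ 102; 5^34 ≡ 56; 5^6 ≡ 72 — none is 1, so 5 is a primitive root.
Hence the least primitive root of 103 is 5.

5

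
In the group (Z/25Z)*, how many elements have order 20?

φ(25) = φ(5^2) = 5·(5−1) = 20 = 2^2 · 5.
(Z/25Z)^× is cyclic (|G| = 20); a cyclic group of order m has exactly φ(d) elements of each order d | m, and none otherwise.
20 = 2^2 · 5 divides 20, and φ(20) = 8.

8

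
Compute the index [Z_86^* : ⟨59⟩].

ord(59) | φ(86) = φ(2)·φ(43) = 1·42 = 42 = 2 · 3 · 7.
Divisors of 42: 1, 2, 3, 6, 7, 14, 21, 42.
Evaluate successive powers at the divisors of 42:
59^1 ≡ 59 (mod 86)
59^2 ≡ 41 (mod 86)
59^3 ≡ 11 (mod 86)
59^6 ≡ 35 (mod 86)
59^7 ≡ 1 (mod 86) ✓
The order of 59 is 7, so the subgroup it generates has 7 elements.
The index is φ(86) / ord(59) = 42 / 7 = 6.

6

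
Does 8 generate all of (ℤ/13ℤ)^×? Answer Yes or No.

No

φ(13) = 13 − 1 = 12 = 2^2 · 3.
8 is a primitive root mod 13 iff 8^(φ(13)/q) ≢ 1 for every prime q | φ(13), i.e. q ∈ {2, 3}.
8^6 ≡ 12 (mod 13)  [q = 2: ≢ 1 ✓]
8^4 ≡ 1 (mod 13)  [q = 3: ≡ 1 ✗]
8^4 ≡ 1 shows ord(8) | 4, strictly less than φ(13); not a primitive root.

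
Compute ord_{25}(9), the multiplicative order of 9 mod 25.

10

The order of 9 must divide φ(25) = φ(5^2) = 5·(5−1) = 20 = 2^2 · 5.
Divisors of 20: 1, 2, 4, 5, 10, 20.
Evaluate successive powers at the divisors of 20:
9^1 ≡ 9 (mod 25)
9^2 ≡ 6 (mod 25)
9^4 ≡ 11 (mod 25)
9^5 ≡ 24 (mod 25)
9^10 ≡ 1 (mod 25) ✓
The smallest such exponent is 10, so the order of 9 is 10.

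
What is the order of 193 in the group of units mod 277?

By Lagrange's theorem, ord_277(193) divides φ(277) = 277 − 1 = 276 = 2^2 · 3 · 23.
Divisors of 276: 1, 2, 3, 4, 6, 12, 23, 46, 69, 92, 138, 276.
Compute 193^d (mod 277) for the divisors d until we hit 1:
193^1 ≡ 193
193^2 ≡ 131
193^3 ≡ 76
193^4 ≡ 264
193^6 ≡ 236
193^12 ≡ 19
193^23 ≡ 276
193^46 ≡ 1
The smallest such exponent is 46, so the order of 193 is 46.

46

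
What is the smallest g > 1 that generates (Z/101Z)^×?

2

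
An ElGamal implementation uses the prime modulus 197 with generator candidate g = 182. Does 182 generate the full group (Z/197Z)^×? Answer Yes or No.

No

φ(197) = 197 − 1 = 196 = 2^2 · 7^2.
182 is a primitive root mod 197 iff 182^(φ(197)/q) ≢ 1 for every prime q | φ(197), i.e. q ∈ {2, 7}.
182^98 ≡ 1 (mod 197)  [q = 2: ≡ 1 ✗]
182^28 ≡ 164 (mod 197)  [q = 7: ≢ 1 ✓]
Since 182^98 ≡ 1, the order of 182 divides 98 < 196, so 182 is not a primitive root.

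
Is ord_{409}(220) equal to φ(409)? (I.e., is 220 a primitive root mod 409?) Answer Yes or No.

Yes

φ(409) = 409 − 1 = 408 = 2^3 · 3 · 17.
Test 220^(408/q) mod 409 for each prime factor q of 408:
220^204 ≡ 408 (mod 409)  [q = 2: ≢ 1 ✓]
220^136 ≡ 53 (mod 409)  [q = 3: ≢ 1 ✓]
220^24 ≡ 125 (mod 409)  [q = 17: ≢ 1 ✓]
None equal 1, so ord_409(220) = 408: 220 is a primitive root.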